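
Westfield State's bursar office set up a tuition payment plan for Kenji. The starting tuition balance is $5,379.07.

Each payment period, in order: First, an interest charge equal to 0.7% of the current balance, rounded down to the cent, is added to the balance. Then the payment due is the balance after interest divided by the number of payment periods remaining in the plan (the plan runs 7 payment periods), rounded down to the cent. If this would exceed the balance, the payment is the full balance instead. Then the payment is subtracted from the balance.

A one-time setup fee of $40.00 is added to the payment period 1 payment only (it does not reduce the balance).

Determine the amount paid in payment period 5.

Payment period 1: opening $5,379.07; interest $37.65 → $5,416.72; payment $773.81 (+ $40.00 fee); balance $4,642.91
Payment period 2: opening $4,642.91; interest $32.50 → $4,675.41; payment $779.23; balance $3,896.18
Payment period 3: opening $3,896.18; interest $27.27 → $3,923.45; payment $784.69; balance $3,138.76
Payment period 4: opening $3,138.76; interest $21.97 → $3,160.73; payment $790.18; balance $2,370.55
Payment period 5: opening $2,370.55; interest $16.59 → $2,387.14; payment $795.71; balance $1,591.43

$795.71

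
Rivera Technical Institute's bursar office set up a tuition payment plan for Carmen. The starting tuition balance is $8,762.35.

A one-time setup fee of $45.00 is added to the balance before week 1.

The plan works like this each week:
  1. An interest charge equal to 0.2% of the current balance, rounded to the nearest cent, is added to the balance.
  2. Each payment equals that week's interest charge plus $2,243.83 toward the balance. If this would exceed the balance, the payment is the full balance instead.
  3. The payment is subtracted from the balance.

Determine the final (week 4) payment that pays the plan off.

Week 1: $8,807.35 +$17.61 interest = $8,824.96; pay $2,261.44 → $6,563.52
Week 2: $6,563.52 +$13.13 interest = $6,576.65; pay $2,256.96 → $4,319.69
Week 3: $4,319.69 +$8.64 interest = $4,328.33; pay $2,252.47 → $2,075.86
Week 4: $2,075.86 +$4.15 interest = $2,080.01; pay $2,080.01 → $0.00

$2,080.01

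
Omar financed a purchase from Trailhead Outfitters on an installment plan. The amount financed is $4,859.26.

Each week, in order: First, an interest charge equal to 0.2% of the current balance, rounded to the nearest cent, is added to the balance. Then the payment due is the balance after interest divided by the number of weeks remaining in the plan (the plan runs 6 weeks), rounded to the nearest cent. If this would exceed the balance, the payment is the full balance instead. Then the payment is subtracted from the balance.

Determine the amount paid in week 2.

Week 1: opening $4,859.26; interest $9.72 → $4,868.98; payment $811.50; balance $4,057.48
Week 2: opening $4,057.48; interest $8.11 → $4,065.59; payment $813.12; balance $3,252.47

$813.12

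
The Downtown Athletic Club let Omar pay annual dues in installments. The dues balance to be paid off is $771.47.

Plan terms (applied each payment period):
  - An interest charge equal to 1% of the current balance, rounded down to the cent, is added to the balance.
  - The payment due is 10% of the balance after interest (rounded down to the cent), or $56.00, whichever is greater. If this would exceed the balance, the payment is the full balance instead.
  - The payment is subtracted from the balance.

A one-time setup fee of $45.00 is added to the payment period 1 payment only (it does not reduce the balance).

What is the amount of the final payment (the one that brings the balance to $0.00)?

Payment period 1: $771.47 +$7.71 interest = $779.18; pay $77.91 (+ $45.00 fee) → $701.27
Payment period 2: $701.27 +$7.01 interest = $708.28; pay $70.82 → $637.46
Payment period 3: $637.46 +$6.37 interest = $643.83; pay $64.38 → $579.45
Payment period 4: $579.45 +$5.79 interest = $585.24; pay $58.52 → $526.72
Payment period 5: $526.72 +$5.26 interest = $531.98; pay $56.00 → $475.98
Payment period 6: $475.98 +$4.75 interest = $480.73; pay $56.00 → $424.73
Payment period 7: $424.73 +$4.24 interest = $428.97; pay $56.00 → $372.97
Payment period 8: $372.97 +$3.72 interest = $376.69; pay $56.00 → $320.69
Payment period 9: $320.69 +$3.20 interest = $323.89; pay $56.00 → $267.89
Payment period 10: $267.89 +$2.67 interest = $270.56; pay $56.00 → $214.56
Payment period 11: $214.56 +$2.14 interest = $216.70; pay $56.00 → $160.70
Payment period 12: $160.70 +$1.60 interest = $162.30; pay $56.00 → $106.30
Payment period 13: $106.30 +$1.06 interest = $107.36; pay $56.00 → $51.36
Payment period 14: $51.36 +$0.51 interest = $51.87; pay $51.87 → $0.00

$51.87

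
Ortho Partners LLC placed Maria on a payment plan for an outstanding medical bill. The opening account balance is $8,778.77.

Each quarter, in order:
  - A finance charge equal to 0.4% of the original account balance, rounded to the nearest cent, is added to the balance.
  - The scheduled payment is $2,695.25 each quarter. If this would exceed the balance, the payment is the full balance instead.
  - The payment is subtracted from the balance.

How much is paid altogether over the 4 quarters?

Quarter 1: $8,778.77 +$35.12 interest = $8,813.89; pay $2,695.25 → $6,118.64
Quarter 2: $6,118.64 +$35.12 interest = $6,153.76; pay $2,695.25 → $3,458.51
Quarter 3: $3,458.51 +$35.12 interest = $3,493.63; pay $2,695.25 → $798.38
Quarter 4: $798.38 +$35.12 interest = $833.50; pay $833.50 → $0.00
Total paid: $8,919.25

$8,919.25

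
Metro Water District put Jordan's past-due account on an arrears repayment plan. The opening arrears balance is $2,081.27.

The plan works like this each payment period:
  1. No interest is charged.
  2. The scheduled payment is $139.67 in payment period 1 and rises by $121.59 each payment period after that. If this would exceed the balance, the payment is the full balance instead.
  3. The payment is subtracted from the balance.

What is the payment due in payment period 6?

Payment period 1: opening $2,081.27; payment $139.67; balance $1,941.60
Payment period 2: opening $1,941.60; payment $261.26; balance $1,680.34
Payment period 3: opening $1,680.34; payment $382.85; balance $1,297.49
Payment period 4: opening $1,297.49; payment $504.44; balance $793.05
Payment period 5: opening $793.05; payment $626.03; balance $167.02
Payment period 6: opening $167.02; payment $167.02; balance $0.00

$167.02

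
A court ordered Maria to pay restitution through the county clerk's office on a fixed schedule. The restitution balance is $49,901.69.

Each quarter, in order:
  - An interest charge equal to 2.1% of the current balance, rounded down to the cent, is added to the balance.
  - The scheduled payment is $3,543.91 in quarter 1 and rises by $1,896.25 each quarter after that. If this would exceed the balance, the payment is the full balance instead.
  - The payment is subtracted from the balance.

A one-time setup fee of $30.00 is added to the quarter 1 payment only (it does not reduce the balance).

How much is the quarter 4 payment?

Quarter 1: $49,901.69 +$1,047.93 interest = $50,949.62; pay $3,543.91 (+ $30.00 fee) → $47,405.71
Quarter 2: $47,405.71 +$995.51 interest = $48,401.22; pay $5,440.16 → $42,961.06
Quarter 3: $42,961.06 +$902.18 interest = $43,863.24; pay $7,336.41 → $36,526.83
Quarter 4: $36,526.83 +$767.06 interest = $37,293.89; pay $9,232.66 → $28,061.23

$9,232.66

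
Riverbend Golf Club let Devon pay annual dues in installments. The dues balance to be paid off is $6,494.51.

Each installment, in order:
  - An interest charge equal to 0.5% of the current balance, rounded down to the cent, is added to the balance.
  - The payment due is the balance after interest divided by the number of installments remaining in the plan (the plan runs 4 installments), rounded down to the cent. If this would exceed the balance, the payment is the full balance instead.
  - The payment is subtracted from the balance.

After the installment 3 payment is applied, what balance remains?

# | Opening | Interest | Payment | End bal
1 | $6,494.51 | $32.47 | $1,631.74 | $4,895.24
2 | $4,895.24 | $24.47 | $1,639.90 | $3,279.81
3 | $3,279.81 | $16.39 | $1,648.10 | $1,648.10

$1,648.10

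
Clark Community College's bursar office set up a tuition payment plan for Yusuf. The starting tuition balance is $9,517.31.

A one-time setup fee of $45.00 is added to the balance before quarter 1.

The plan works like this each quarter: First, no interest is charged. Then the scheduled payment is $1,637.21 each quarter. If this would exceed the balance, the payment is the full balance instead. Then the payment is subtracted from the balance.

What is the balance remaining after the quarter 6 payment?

$0.00

Quarter 1: opening $9,562.31; payment $1,637.21; balance $7,925.10
Quarter 2: opening $7,925.10; payment $1,637.21; balance $6,287.89
Quarter 3: opening $6,287.89; payment $1,637.21; balance $4,650.68
Quarter 4: opening $4,650.68; payment $1,637.21; balance $3,013.47
Quarter 5: opening $3,013.47; payment $1,637.21; balance $1,376.26
Quarter 6: opening $1,376.26; payment $1,376.26; balance $0.00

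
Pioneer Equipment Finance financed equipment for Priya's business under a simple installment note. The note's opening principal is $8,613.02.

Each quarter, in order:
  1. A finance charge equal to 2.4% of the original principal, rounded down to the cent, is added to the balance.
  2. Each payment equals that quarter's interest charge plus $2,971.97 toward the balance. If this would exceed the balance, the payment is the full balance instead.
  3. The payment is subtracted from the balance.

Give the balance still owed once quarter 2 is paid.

# | Opening | Interest | Payment | End bal
1 | $8,613.02 | $206.71 | $3,178.68 | $5,641.05
2 | $5,641.05 | $206.71 | $3,178.68 | $2,669.08

$2,669.08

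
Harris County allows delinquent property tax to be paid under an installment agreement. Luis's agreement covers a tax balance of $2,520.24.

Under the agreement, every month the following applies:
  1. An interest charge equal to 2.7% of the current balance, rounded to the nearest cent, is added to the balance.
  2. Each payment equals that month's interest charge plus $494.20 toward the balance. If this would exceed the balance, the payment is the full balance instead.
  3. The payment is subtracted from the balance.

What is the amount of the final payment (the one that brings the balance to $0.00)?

Month 1: opening $2,520.24; interest $68.05 → $2,588.29; payment $562.25; balance $2,026.04
Month 2: opening $2,026.04; interest $54.70 → $2,080.74; payment $548.90; balance $1,531.84
Month 3: opening $1,531.84; interest $41.36 → $1,573.20; payment $535.56; balance $1,037.64
Month 4: opening $1,037.64; interest $28.02 → $1,065.66; payment $522.22; balance $543.44
Month 5: opening $543.44; interest $14.67 → $558.11; payment $508.87; balance $49.24
Month 6: opening $49.24; interest $1.33 → $50.57; payment $50.57; balance $0.00

$50.57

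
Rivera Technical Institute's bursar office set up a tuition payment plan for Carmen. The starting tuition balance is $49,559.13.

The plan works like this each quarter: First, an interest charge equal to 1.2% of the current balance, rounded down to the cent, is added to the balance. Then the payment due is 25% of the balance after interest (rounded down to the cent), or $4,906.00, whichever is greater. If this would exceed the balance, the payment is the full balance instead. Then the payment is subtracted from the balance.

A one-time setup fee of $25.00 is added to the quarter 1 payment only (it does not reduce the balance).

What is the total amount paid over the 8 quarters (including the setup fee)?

# | Opening | Interest | Payment | Fee | End bal
1 | $49,559.13 | $594.70 | $12,538.45 | $25.00 | $37,615.38
2 | $37,615.38 | $451.38 | $9,516.69 | — | $28,550.07
3 | $28,550.07 | $342.60 | $7,223.16 | — | $21,669.51
4 | $21,669.51 | $260.03 | $5,482.38 | — | $16,447.16
5 | $16,447.16 | $197.36 | $4,906.00 | — | $11,738.52
6 | $11,738.52 | $140.86 | $4,906.00 | — | $6,973.38
7 | $6,973.38 | $83.68 | $4,906.00 | — | $2,151.06
8 | $2,151.06 | $25.81 | $2,176.87 | — | $0.00
Total paid: $51,680.55

$51,680.55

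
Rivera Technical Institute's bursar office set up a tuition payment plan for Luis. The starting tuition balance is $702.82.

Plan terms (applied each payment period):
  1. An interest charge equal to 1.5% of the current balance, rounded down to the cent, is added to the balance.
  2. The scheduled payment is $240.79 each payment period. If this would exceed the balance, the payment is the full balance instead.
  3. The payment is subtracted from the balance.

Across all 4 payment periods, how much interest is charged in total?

# | Opening | Interest | Payment | End bal
1 | $702.82 | $10.54 | $240.79 | $472.57
2 | $472.57 | $7.08 | $240.79 | $238.86
3 | $238.86 | $3.58 | $240.79 | $1.65
4 | $1.65 | $0.02 | $1.67 | $0.00
Total interest: $10.54 + $7.08 + $3.58 + $0.02 = $21.22

$21.22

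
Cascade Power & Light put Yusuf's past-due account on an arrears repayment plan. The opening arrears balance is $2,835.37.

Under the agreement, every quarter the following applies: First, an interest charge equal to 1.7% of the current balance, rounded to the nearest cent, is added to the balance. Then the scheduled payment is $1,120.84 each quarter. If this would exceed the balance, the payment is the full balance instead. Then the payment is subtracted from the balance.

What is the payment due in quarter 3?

Quarter 1: opening $2,835.37; interest $48.20 → $2,883.57; payment $1,120.84; balance $1,762.73
Quarter 2: opening $1,762.73; interest $29.97 → $1,792.70; payment $1,120.84; balance $671.86
Quarter 3: opening $671.86; interest $11.42 → $683.28; payment $683.28; balance $0.00

$683.28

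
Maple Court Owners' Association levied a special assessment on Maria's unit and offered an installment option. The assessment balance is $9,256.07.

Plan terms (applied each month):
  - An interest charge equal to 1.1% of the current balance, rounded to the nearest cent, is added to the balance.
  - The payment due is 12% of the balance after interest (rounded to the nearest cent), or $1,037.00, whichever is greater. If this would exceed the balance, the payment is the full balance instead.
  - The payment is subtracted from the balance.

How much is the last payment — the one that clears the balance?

Month 1: $9,256.07 +$101.82 interest = $9,357.89; pay $1,122.95 → $8,234.94
Month 2: $8,234.94 +$90.58 interest = $8,325.52; pay $1,037.00 → $7,288.52
Month 3: $7,288.52 +$80.17 interest = $7,368.69; pay $1,037.00 → $6,331.69
Month 4: $6,331.69 +$69.65 interest = $6,401.34; pay $1,037.00 → $5,364.34
Month 5: $5,364.34 +$59.01 interest = $5,423.35; pay $1,037.00 → $4,386.35
Month 6: $4,386.35 +$48.25 interest = $4,434.60; pay $1,037.00 → $3,397.60
Month 7: $3,397.60 +$37.37 interest = $3,434.97; pay $1,037.00 → $2,397.97
Month 8: $2,397.97 +$26.38 interest = $2,424.35; pay $1,037.00 → $1,387.35
Month 9: $1,387.35 +$15.26 interest = $1,402.61; pay $1,037.00 → $365.61
Month 10: $365.61 +$4.02 interest = $369.63; pay $369.63 → $0.00

$369.63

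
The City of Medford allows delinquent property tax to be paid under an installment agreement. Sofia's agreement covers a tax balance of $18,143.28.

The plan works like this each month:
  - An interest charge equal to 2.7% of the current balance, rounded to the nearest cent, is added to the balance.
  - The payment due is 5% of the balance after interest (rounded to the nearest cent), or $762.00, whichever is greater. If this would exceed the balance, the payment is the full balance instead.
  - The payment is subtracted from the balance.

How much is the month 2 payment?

Month 1: opening $18,143.28; interest $489.87 → $18,633.15; payment $931.66; balance $17,701.49
Month 2: opening $17,701.49; interest $477.94 → $18,179.43; payment $908.97; balance $17,270.46

$908.97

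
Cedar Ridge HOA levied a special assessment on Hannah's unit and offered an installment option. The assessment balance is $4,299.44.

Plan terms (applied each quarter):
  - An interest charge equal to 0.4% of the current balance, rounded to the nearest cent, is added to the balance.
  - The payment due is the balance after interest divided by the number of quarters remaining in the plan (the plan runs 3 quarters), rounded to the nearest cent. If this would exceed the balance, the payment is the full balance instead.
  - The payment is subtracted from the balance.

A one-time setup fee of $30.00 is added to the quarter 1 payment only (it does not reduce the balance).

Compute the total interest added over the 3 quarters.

$34.49

# | Opening | Interest | Payment | Fee | End bal
1 | $4,299.44 | $17.20 | $1,438.88 | $30.00 | $2,877.76
2 | $2,877.76 | $11.51 | $1,444.64 | — | $1,444.63
3 | $1,444.63 | $5.78 | $1,450.41 | — | $0.00
Total interest: $17.20 + $11.51 + $5.78 = $34.49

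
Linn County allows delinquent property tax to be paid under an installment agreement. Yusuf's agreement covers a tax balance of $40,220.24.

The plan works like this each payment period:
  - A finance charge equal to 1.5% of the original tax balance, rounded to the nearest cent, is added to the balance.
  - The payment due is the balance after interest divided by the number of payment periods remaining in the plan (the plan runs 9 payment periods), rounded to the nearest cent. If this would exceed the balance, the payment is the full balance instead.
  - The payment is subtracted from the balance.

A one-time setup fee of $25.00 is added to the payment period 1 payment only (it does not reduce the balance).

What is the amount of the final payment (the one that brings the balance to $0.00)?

$6,175.63

Payment period 1: $40,220.24 +$603.30 interest = $40,823.54; pay $4,535.95 (+ $25.00 fee) → $36,287.59
Payment period 2: $36,287.59 +$603.30 interest = $36,890.89; pay $4,611.36 → $32,279.53
Payment period 3: $32,279.53 +$603.30 interest = $32,882.83; pay $4,697.55 → $28,185.28
Payment period 4: $28,185.28 +$603.30 interest = $28,788.58; pay $4,798.10 → $23,990.48
Payment period 5: $23,990.48 +$603.30 interest = $24,593.78; pay $4,918.76 → $19,675.02
Payment period 6: $19,675.02 +$603.30 interest = $20,278.32; pay $5,069.58 → $15,208.74
Payment period 7: $15,208.74 +$603.30 interest = $15,812.04; pay $5,270.68 → $10,541.36
Payment period 8: $10,541.36 +$603.30 interest = $11,144.66; pay $5,572.33 → $5,572.33
Payment period 9: $5,572.33 +$603.30 interest = $6,175.63; pay $6,175.63 → $0.00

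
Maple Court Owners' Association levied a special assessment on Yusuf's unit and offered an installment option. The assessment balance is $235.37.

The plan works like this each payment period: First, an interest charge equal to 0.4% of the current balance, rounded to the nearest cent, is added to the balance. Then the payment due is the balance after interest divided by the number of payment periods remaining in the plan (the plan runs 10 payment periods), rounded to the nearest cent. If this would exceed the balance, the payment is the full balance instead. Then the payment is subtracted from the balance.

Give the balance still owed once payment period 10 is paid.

$0.00

Payment period 1: opening $235.37; interest $0.94 → $236.31; payment $23.63; balance $212.68
Payment period 2: opening $212.68; interest $0.85 → $213.53; payment $23.73; balance $189.80
Payment period 3: opening $189.80; interest $0.76 → $190.56; payment $23.82; balance $166.74
Payment period 4: opening $166.74; interest $0.67 → $167.41; payment $23.92; balance $143.49
Payment period 5: opening $143.49; interest $0.57 → $144.06; payment $24.01; balance $120.05
Payment period 6: opening $120.05; interest $0.48 → $120.53; payment $24.11; balance $96.42
Payment period 7: opening $96.42; interest $0.39 → $96.81; payment $24.20; balance $72.61
Payment period 8: opening $72.61; interest $0.29 → $72.90; payment $24.30; balance $48.60
Payment period 9: opening $48.60; interest $0.19 → $48.79; payment $24.40; balance $24.39
Payment period 10: opening $24.39; interest $0.10 → $24.49; payment $24.49; balance $0.00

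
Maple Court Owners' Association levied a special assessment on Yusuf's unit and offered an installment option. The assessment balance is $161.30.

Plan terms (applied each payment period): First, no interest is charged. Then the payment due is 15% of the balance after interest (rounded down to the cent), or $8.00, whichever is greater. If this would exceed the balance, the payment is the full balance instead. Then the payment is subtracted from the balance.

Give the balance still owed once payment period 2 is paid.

$116.55

Payment period 1: opening $161.30; payment $24.19; balance $137.11
Payment period 2: opening $137.11; payment $20.56; balance $116.55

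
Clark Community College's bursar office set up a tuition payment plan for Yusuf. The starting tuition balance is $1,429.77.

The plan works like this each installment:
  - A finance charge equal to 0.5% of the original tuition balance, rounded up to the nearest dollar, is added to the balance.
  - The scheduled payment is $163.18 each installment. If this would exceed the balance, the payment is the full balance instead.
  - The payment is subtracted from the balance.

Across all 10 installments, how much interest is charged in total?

$80.00

Installment 1: opening $1,429.77; interest $8.00 → $1,437.77; payment $163.18; balance $1,274.59
Installment 2: opening $1,274.59; interest $8.00 → $1,282.59; payment $163.18; balance $1,119.41
Installment 3: opening $1,119.41; interest $8.00 → $1,127.41; payment $163.18; balance $964.23
Installment 4: opening $964.23; interest $8.00 → $972.23; payment $163.18; balance $809.05
Installment 5: opening $809.05; interest $8.00 → $817.05; payment $163.18; balance $653.87
Installment 6: opening $653.87; interest $8.00 → $661.87; payment $163.18; balance $498.69
Installment 7: opening $498.69; interest $8.00 → $506.69; payment $163.18; balance $343.51
Installment 8: opening $343.51; interest $8.00 → $351.51; payment $163.18; balance $188.33
Installment 9: opening $188.33; interest $8.00 → $196.33; payment $163.18; balance $33.15
Installment 10: opening $33.15; interest $8.00 → $41.15; payment $41.15; balance $0.00
Total interest: $8.00 + $8.00 + $8.00 + $8.00 + $8.00 + $8.00 + $8.00 + $8.00 + $8.00 + $8.00 = $80.00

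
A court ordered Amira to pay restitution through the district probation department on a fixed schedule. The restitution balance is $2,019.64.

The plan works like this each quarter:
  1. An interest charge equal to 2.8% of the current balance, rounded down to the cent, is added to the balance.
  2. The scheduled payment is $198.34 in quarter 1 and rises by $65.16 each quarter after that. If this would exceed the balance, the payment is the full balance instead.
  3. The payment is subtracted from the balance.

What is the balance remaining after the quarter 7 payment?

Quarter 1: opening $2,019.64; interest $56.54 → $2,076.18; payment $198.34; balance $1,877.84
Quarter 2: opening $1,877.84; interest $52.57 → $1,930.41; payment $263.50; balance $1,666.91
Quarter 3: opening $1,666.91; interest $46.67 → $1,713.58; payment $328.66; balance $1,384.92
Quarter 4: opening $1,384.92; interest $38.77 → $1,423.69; payment $393.82; balance $1,029.87
Quarter 5: opening $1,029.87; interest $28.83 → $1,058.70; payment $458.98; balance $599.72
Quarter 6: opening $599.72; interest $16.79 → $616.51; payment $524.14; balance $92.37
Quarter 7: opening $92.37; interest $2.58 → $94.95; payment $94.95; balance $0.00

$0.00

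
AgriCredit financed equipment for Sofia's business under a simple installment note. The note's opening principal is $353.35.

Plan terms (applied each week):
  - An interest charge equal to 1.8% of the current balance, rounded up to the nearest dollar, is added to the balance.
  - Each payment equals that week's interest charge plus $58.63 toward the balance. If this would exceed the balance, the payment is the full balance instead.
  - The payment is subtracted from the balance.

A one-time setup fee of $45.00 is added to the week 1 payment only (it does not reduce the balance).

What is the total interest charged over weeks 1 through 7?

Week 1: opening $353.35; interest $7.00 → $360.35; payment $65.63 (+ $45.00 fee); balance $294.72
Week 2: opening $294.72; interest $6.00 → $300.72; payment $64.63; balance $236.09
Week 3: opening $236.09; interest $5.00 → $241.09; payment $63.63; balance $177.46
Week 4: opening $177.46; interest $4.00 → $181.46; payment $62.63; balance $118.83
Week 5: opening $118.83; interest $3.00 → $121.83; payment $61.63; balance $60.20
Week 6: opening $60.20; interest $2.00 → $62.20; payment $60.63; balance $1.57
Week 7: opening $1.57; interest $1.00 → $2.57; payment $2.57; balance $0.00
Total interest: $7.00 + $6.00 + $5.00 + $4.00 + $3.00 + $2.00 + $1.00 = $28.00

$28.00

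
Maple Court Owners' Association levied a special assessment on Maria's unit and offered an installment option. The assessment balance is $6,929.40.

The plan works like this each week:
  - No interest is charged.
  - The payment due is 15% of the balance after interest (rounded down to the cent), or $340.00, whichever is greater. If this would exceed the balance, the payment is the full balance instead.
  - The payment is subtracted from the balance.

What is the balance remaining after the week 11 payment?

$861.43

Week 1: opening $6,929.40; payment $1,039.41; balance $5,889.99
Week 2: opening $5,889.99; payment $883.49; balance $5,006.50
Week 3: opening $5,006.50; payment $750.97; balance $4,255.53
Week 4: opening $4,255.53; payment $638.32; balance $3,617.21
Week 5: opening $3,617.21; payment $542.58; balance $3,074.63
Week 6: opening $3,074.63; payment $461.19; balance $2,613.44
Week 7: opening $2,613.44; payment $392.01; balance $2,221.43
Week 8: opening $2,221.43; payment $340.00; balance $1,881.43
Week 9: opening $1,881.43; payment $340.00; balance $1,541.43
Week 10: opening $1,541.43; payment $340.00; balance $1,201.43
Week 11: opening $1,201.43; payment $340.00; balance $861.43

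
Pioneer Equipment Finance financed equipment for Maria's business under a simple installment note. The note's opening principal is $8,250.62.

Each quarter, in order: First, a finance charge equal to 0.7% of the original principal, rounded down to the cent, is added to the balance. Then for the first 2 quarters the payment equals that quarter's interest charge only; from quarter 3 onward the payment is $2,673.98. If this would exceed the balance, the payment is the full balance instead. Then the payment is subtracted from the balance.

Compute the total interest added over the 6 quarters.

$346.50

# | Opening | Interest | Payment | End bal
1 | $8,250.62 | $57.75 | $57.75 | $8,250.62
2 | $8,250.62 | $57.75 | $57.75 | $8,250.62
3 | $8,250.62 | $57.75 | $2,673.98 | $5,634.39
4 | $5,634.39 | $57.75 | $2,673.98 | $3,018.16
5 | $3,018.16 | $57.75 | $2,673.98 | $401.93
6 | $401.93 | $57.75 | $459.68 | $0.00
Total interest: $57.75 + $57.75 + $57.75 + $57.75 + $57.75 + $57.75 = $346.50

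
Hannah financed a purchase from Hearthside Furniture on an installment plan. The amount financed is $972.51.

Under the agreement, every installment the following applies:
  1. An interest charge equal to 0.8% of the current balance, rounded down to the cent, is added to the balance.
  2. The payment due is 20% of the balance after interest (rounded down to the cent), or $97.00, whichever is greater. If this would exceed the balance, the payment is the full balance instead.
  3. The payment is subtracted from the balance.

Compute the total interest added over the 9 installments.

Installment 1: $972.51 +$7.78 interest = $980.29; pay $196.05 → $784.24
Installment 2: $784.24 +$6.27 interest = $790.51; pay $158.10 → $632.41
Installment 3: $632.41 +$5.05 interest = $637.46; pay $127.49 → $509.97
Installment 4: $509.97 +$4.07 interest = $514.04; pay $102.80 → $411.24
Installment 5: $411.24 +$3.28 interest = $414.52; pay $97.00 → $317.52
Installment 6: $317.52 +$2.54 interest = $320.06; pay $97.00 → $223.06
Installment 7: $223.06 +$1.78 interest = $224.84; pay $97.00 → $127.84
Installment 8: $127.84 +$1.02 interest = $128.86; pay $97.00 → $31.86
Installment 9: $31.86 +$0.25 interest = $32.11; pay $32.11 → $0.00
Total interest: $7.78 + $6.27 + $5.05 + $4.07 + $3.28 + $2.54 + $1.78 + $1.02 + $0.25 = $32.04

$32.04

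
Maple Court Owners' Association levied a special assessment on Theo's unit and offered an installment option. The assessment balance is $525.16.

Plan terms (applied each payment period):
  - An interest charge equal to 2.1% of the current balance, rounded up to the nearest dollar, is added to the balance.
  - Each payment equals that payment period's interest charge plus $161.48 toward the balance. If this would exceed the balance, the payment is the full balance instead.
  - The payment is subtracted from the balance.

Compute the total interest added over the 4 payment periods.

$26.00

Payment period 1: $525.16 +$12.00 interest = $537.16; pay $173.48 → $363.68
Payment period 2: $363.68 +$8.00 interest = $371.68; pay $169.48 → $202.20
Payment period 3: $202.20 +$5.00 interest = $207.20; pay $166.48 → $40.72
Payment period 4: $40.72 +$1.00 interest = $41.72; pay $41.72 → $0.00
Total interest: $12.00 + $8.00 + $5.00 + $1.00 = $26.00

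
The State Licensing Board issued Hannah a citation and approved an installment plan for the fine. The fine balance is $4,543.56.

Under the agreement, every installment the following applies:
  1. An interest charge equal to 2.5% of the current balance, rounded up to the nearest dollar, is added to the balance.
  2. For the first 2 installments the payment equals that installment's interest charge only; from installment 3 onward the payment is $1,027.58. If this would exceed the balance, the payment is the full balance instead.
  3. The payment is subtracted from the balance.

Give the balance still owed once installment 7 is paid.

$0.00

# | Opening | Interest | Payment | End bal
1 | $4,543.56 | $114.00 | $114.00 | $4,543.56
2 | $4,543.56 | $114.00 | $114.00 | $4,543.56
3 | $4,543.56 | $114.00 | $1,027.58 | $3,629.98
4 | $3,629.98 | $91.00 | $1,027.58 | $2,693.40
5 | $2,693.40 | $68.00 | $1,027.58 | $1,733.82
6 | $1,733.82 | $44.00 | $1,027.58 | $750.24
7 | $750.24 | $19.00 | $769.24 | $0.00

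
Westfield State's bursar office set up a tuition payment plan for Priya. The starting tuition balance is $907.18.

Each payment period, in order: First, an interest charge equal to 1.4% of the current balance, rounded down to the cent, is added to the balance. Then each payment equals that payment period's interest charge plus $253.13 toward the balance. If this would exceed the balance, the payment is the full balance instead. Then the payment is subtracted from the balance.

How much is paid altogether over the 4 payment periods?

Payment period 1: opening $907.18; interest $12.70 → $919.88; payment $265.83; balance $654.05
Payment period 2: opening $654.05; interest $9.15 → $663.20; payment $262.28; balance $400.92
Payment period 3: opening $400.92; interest $5.61 → $406.53; payment $258.74; balance $147.79
Payment period 4: opening $147.79; interest $2.06 → $149.85; payment $149.85; balance $0.00
Total paid: $936.70

$936.70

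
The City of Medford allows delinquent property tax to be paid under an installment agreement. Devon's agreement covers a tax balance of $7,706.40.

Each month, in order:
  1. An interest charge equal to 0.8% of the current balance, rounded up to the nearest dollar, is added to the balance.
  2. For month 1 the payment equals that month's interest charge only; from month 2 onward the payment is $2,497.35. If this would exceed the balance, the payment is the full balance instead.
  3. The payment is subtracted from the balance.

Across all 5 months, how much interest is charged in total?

Month 1: opening $7,706.40; interest $62.00 → $7,768.40; payment $62.00; balance $7,706.40
Month 2: opening $7,706.40; interest $62.00 → $7,768.40; payment $2,497.35; balance $5,271.05
Month 3: opening $5,271.05; interest $43.00 → $5,314.05; payment $2,497.35; balance $2,816.70
Month 4: opening $2,816.70; interest $23.00 → $2,839.70; payment $2,497.35; balance $342.35
Month 5: opening $342.35; interest $3.00 → $345.35; payment $345.35; balance $0.00
Total interest: $62.00 + $62.00 + $43.00 + $23.00 + $3.00 = $193.00

$193.00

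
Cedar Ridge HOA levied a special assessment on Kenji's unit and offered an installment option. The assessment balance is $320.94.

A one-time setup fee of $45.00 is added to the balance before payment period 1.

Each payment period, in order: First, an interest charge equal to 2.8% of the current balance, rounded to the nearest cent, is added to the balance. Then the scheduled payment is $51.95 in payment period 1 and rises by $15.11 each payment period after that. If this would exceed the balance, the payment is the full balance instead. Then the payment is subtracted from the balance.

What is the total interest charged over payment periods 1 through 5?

$34.94

Payment period 1: $365.94 +$10.25 interest = $376.19; pay $51.95 → $324.24
Payment period 2: $324.24 +$9.08 interest = $333.32; pay $67.06 → $266.26
Payment period 3: $266.26 +$7.46 interest = $273.72; pay $82.17 → $191.55
Payment period 4: $191.55 +$5.36 interest = $196.91; pay $97.28 → $99.63
Payment period 5: $99.63 +$2.79 interest = $102.42; pay $102.42 → $0.00
Total interest: $10.25 + $9.08 + $7.46 + $5.36 + $2.79 = $34.94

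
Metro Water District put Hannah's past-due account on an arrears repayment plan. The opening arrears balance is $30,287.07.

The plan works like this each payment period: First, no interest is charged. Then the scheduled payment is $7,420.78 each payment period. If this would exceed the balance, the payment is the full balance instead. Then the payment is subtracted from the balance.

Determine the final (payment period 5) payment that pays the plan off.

# | Opening | Payment | End bal
1 | $30,287.07 | $7,420.78 | $22,866.29
2 | $22,866.29 | $7,420.78 | $15,445.51
3 | $15,445.51 | $7,420.78 | $8,024.73
4 | $8,024.73 | $7,420.78 | $603.95
5 | $603.95 | $603.95 | $0.00

$603.95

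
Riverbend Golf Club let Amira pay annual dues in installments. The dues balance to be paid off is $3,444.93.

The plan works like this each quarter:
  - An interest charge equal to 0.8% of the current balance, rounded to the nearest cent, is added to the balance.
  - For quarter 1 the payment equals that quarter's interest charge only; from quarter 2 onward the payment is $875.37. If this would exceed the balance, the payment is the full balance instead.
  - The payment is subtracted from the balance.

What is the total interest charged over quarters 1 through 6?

$96.99

Quarter 1: $3,444.93 +$27.56 interest = $3,472.49; pay $27.56 → $3,444.93
Quarter 2: $3,444.93 +$27.56 interest = $3,472.49; pay $875.37 → $2,597.12
Quarter 3: $2,597.12 +$20.78 interest = $2,617.90; pay $875.37 → $1,742.53
Quarter 4: $1,742.53 +$13.94 interest = $1,756.47; pay $875.37 → $881.10
Quarter 5: $881.10 +$7.05 interest = $888.15; pay $875.37 → $12.78
Quarter 6: $12.78 +$0.10 interest = $12.88; pay $12.88 → $0.00
Total interest: $27.56 + $27.56 + $20.78 + $13.94 + $7.05 + $0.10 = $96.99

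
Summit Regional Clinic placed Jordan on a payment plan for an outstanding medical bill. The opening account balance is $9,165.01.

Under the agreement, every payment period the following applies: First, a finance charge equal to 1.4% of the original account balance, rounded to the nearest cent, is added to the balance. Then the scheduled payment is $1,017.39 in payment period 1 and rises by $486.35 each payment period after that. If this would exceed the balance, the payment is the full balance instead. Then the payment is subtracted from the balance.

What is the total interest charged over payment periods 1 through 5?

$641.55

Payment period 1: $9,165.01 +$128.31 interest = $9,293.32; pay $1,017.39 → $8,275.93
Payment period 2: $8,275.93 +$128.31 interest = $8,404.24; pay $1,503.74 → $6,900.50
Payment period 3: $6,900.50 +$128.31 interest = $7,028.81; pay $1,990.09 → $5,038.72
Payment period 4: $5,038.72 +$128.31 interest = $5,167.03; pay $2,476.44 → $2,690.59
Payment period 5: $2,690.59 +$128.31 interest = $2,818.90; pay $2,818.90 → $0.00
Total interest: $128.31 + $128.31 + $128.31 + $128.31 + $128.31 = $641.55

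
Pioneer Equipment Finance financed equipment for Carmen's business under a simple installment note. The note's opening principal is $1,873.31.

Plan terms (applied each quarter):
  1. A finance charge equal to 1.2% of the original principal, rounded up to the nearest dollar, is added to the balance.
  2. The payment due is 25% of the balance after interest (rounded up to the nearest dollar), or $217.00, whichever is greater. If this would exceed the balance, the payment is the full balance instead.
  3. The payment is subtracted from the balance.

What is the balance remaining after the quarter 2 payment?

$1,082.31

Quarter 1: opening $1,873.31; interest $23.00 → $1,896.31; payment $475.00; balance $1,421.31
Quarter 2: opening $1,421.31; interest $23.00 → $1,444.31; payment $362.00; balance $1,082.31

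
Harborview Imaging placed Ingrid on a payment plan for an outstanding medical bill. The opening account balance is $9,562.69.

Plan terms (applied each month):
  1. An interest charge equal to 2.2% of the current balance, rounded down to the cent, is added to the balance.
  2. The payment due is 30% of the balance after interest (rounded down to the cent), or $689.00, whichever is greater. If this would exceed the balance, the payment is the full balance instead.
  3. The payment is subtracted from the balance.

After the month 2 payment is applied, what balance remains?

Month 1: opening $9,562.69; interest $210.37 → $9,773.06; payment $2,931.91; balance $6,841.15
Month 2: opening $6,841.15; interest $150.50 → $6,991.65; payment $2,097.49; balance $4,894.16

$4,894.16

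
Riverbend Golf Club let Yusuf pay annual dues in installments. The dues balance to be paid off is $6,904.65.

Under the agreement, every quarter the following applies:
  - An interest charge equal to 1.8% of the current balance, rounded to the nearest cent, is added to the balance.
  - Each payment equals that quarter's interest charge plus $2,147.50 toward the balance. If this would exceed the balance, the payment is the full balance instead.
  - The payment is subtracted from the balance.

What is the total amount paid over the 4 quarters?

$7,169.85

Quarter 1: opening $6,904.65; interest $124.28 → $7,028.93; payment $2,271.78; balance $4,757.15
Quarter 2: opening $4,757.15; interest $85.63 → $4,842.78; payment $2,233.13; balance $2,609.65
Quarter 3: opening $2,609.65; interest $46.97 → $2,656.62; payment $2,194.47; balance $462.15
Quarter 4: opening $462.15; interest $8.32 → $470.47; payment $470.47; balance $0.00
Total paid: $7,169.85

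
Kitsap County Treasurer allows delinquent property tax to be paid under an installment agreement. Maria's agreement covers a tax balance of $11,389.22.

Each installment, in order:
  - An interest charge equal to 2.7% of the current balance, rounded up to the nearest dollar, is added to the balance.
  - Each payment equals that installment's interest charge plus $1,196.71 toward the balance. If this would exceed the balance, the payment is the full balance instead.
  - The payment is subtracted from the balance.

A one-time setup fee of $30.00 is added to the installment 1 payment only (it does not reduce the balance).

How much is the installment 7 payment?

$1,310.71

# | Opening | Interest | Payment | Fee | End bal
1 | $11,389.22 | $308.00 | $1,504.71 | $30.00 | $10,192.51
2 | $10,192.51 | $276.00 | $1,472.71 | — | $8,995.80
3 | $8,995.80 | $243.00 | $1,439.71 | — | $7,799.09
4 | $7,799.09 | $211.00 | $1,407.71 | — | $6,602.38
5 | $6,602.38 | $179.00 | $1,375.71 | — | $5,405.67
6 | $5,405.67 | $146.00 | $1,342.71 | — | $4,208.96
7 | $4,208.96 | $114.00 | $1,310.71 | — | $3,012.25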